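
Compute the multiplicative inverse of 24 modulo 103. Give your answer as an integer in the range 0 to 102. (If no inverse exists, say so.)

gcd(103, 24) by repeated division:
103 = 4·24 + 7
24 = 3·7 + 3
7 = 2·3 + 1
3 = 3·1 + 0
The gcd is 1. Working backward:
1 = 7 − 2·3
1 = −2·24 + 7·7
1 = 7·103 − 30·24
Hence 24⁻¹ ≡ -30 ≡ 73 (mod 103).

73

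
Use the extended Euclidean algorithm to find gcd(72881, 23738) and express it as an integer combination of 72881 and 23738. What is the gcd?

Repeated division:
72881 = 3*23738 + 1667
23738 = 14*1667 + 400
1667 = 4*400 + 67
400 = 5*67 + 65
67 = 1*65 + 2
65 = 32*2 + 1
2 = 2*1 + 0
gcd(72881, 23738) = 1.
Back-substituting:
1 = 65 − 32·2
1 = −32·67 + 33·65
1 = 33·400 − 197·67
1 = −197·1667 + 821·400
1 = 821·23738 − 11691·1667
1 = −11691·72881 + 35894·23738
So 1 = (-11691)·72881 + (35894)·23738.

1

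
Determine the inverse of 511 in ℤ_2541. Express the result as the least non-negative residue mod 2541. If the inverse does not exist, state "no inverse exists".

Compute gcd(511, 2541):
2541 = 4·511 + 497
511 = 1·497 + 14
497 = 35·14 + 7
14 = 2·7 + 0
The gcd is 7, not 1, hence no inverse exists.

no inverse exists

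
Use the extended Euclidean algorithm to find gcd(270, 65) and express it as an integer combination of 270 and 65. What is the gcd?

5

Repeated division:
270 = 4*65 + 10
65 = 6*10 + 5
10 = 2*5 + 0
gcd(270, 65) = 5.
Working backward:
5 = 65 − 6·10
5 = −6·270 + 25·65
So 5 = (-6)·270 + (25)·65.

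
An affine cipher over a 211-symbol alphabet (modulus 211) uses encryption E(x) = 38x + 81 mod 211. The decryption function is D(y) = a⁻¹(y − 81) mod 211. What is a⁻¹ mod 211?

50

gcd(211, 38) by repeated division:
211 = 5·38 + 21
38 = 1·21 + 17
21 = 1·17 + 4
17 = 4·4 + 1
4 = 4·1 + 0
Since gcd(38, 211) = 1, back-substitute to write 1 as a combination:
1 = 17 − 4·4
1 = −4·21 + 5·17
1 = 5·38 − 9·21
1 = −9·211 + 50·38
So 38·50 ≡ 1 (mod 211).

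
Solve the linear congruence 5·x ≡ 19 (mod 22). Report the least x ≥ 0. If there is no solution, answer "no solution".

17

First find gcd(5, 22):
22 = 4*5 + 2
5 = 2*2 + 1
2 = 2*1 + 0
gcd = 1, so a unique solution mod 22 exists.
Back-substitute for the Bézout coefficients:
1 = 5 − 2·2
1 = −2·22 + 9·5
So 5·(9) ≡ 1 (mod 22), giving 5⁻¹ ≡ 9.
x ≡ 5⁻¹·19 ≡ 9·19 ≡ 17 (mod 22).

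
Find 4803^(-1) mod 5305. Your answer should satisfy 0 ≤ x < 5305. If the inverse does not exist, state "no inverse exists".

3667

Run Euclid on (5305, 4803):
5305 = 1×4803 + 502
4803 = 9×502 + 285
502 = 1×285 + 217
285 = 1×217 + 68
217 = 3×68 + 13
68 = 5×13 + 3
13 = 4×3 + 1
3 = 3×1 + 0
Since gcd(4803, 5305) = 1, back-substitute to write 1 as a combination:
1 = 13 − 4·3
1 = −4·68 + 21·13
1 = 21·217 − 67·68
1 = −67·285 + 88·217
1 = 88·502 − 155·285
1 = −155·4803 + 1483·502
1 = 1483·5305 − 1638·4803
Hence 4803⁻¹ ≡ -1638 ≡ 3667 (mod 5305).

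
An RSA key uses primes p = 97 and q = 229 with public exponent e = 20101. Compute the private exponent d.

5965

φ(n) = (p−1)(q−1) = 96·228 = 21888.
Need d with 20101·d ≡ 1 (mod 21888). Apply the extended Euclidean algorithm:
21888 = 1×20101 + 1787
20101 = 11×1787 + 444
1787 = 4×444 + 11
444 = 40×11 + 4
11 = 2×4 + 3
4 = 1×3 + 1
3 = 3×1 + 0
Back-substitute:
1 = 4 − 3
1 = −11 + 3·4
1 = 3·444 − 121·11
1 = −121·1787 + 487·444
1 = 487·20101 − 5478·1787
1 = −5478·21888 + 5965·20101
So 20101·5965 ≡ 1 (mod 21888), hence d = 5965.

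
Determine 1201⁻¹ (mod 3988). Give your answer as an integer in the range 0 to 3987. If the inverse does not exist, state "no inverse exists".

2341

gcd(3988, 1201) by repeated division:
3988 = 3×1201 + 385
1201 = 3×385 + 46
385 = 8×46 + 17
46 = 2×17 + 12
17 = 1×12 + 5
12 = 2×5 + 2
5 = 2×2 + 1
2 = 2×1 + 0
The gcd is 1. Working backward:
1 = 5 − 2·2
1 = −2·12 + 5·5
1 = 5·17 − 7·12
1 = −7·46 + 19·17
1 = 19·385 − 159·46
1 = −159·1201 + 496·385
1 = 496·3988 − 1647·1201
So 1201·(-1647) ≡ 1 (mod 3988), and -1647 ≡ 2341 (mod 3988).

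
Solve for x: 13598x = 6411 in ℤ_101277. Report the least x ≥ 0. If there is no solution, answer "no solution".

8007

First find gcd(13598, 101277):
101277 = 7·13598 + 6091
13598 = 2·6091 + 1416
6091 = 4·1416 + 427
1416 = 3·427 + 135
427 = 3·135 + 22
135 = 6·22 + 3
22 = 7·3 + 1
3 = 3·1 + 0
gcd = 1, so a unique solution mod 101277 exists.
Back-substitute for the Bézout coefficients:
1 = 22 − 7·3
1 = −7·135 + 43·22
1 = 43·427 − 136·135
1 = −136·1416 + 451·427
1 = 451·6091 − 1940·1416
1 = −1940·13598 + 4331·6091
1 = 4331·101277 − 32257·13598
So 13598·(-32257) ≡ 1 (mod 101277), giving 13598⁻¹ ≡ 69020.
x ≡ 13598⁻¹·6411 ≡ 69020·6411 ≡ 8007 (mod 101277).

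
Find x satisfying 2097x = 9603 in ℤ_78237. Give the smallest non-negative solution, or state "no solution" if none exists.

First find gcd(2097, 78237):
78237 = 37·2097 + 648
2097 = 3·648 + 153
648 = 4·153 + 36
153 = 4·36 + 9
36 = 4·9 + 0
gcd = 9 and 9 | 9603, so solutions exist. Divide through by 9: 233x ≡ 1067 (mod 8693).
Now find 233⁻¹ mod 8693:
8693 = 37·233 + 72
233 = 3·72 + 17
72 = 4·17 + 4
17 = 4·4 + 1
4 = 4·1 + 0
Back-substitute:
1 = 17 − 4·4
1 = −4·72 + 17·17
1 = 17·233 − 55·72
1 = −55·8693 + 2052·233
So 233⁻¹ ≡ 2052 (mod 8693).
Then x ≡ 2052·1067 ≡ 7541 (mod 8693); the smallest non-negative solution is x = 7541.

7541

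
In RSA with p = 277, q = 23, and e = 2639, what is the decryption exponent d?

1583

φ(n) = (p−1)(q−1) = 276·22 = 6072.
Need d with 2639·d ≡ 1 (mod 6072). Apply the extended Euclidean algorithm:
6072 = 2*2639 + 794
2639 = 3*794 + 257
794 = 3*257 + 23
257 = 11*23 + 4
23 = 5*4 + 3
4 = 1*3 + 1
3 = 3*1 + 0
Back-substitute:
1 = 4 − 3
1 = −23 + 6·4
1 = 6·257 − 67·23
1 = −67·794 + 207·257
1 = 207·2639 − 688·794
1 = −688·6072 + 1583·2639
So 2639·1583 ≡ 1 (mod 6072), hence d = 1583.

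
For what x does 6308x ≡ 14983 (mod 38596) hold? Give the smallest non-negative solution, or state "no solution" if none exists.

no solution

gcd(6308, 38596):
38596 = 6×6308 + 748
6308 = 8×748 + 324
748 = 2×324 + 100
324 = 3×100 + 24
100 = 4×24 + 4
24 = 6×4 + 0
gcd = 4, but 4 ∤ 14983, so the congruence has no solution.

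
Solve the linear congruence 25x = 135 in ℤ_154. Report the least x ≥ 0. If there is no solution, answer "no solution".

First find gcd(25, 154):
154 = 6×25 + 4
25 = 6×4 + 1
4 = 4×1 + 0
gcd = 1, so a unique solution mod 154 exists.
Back-substitute for the Bézout coefficients:
1 = 25 − 6·4
1 = −6·154 + 37·25
So 25·(37) ≡ 1 (mod 154), giving 25⁻¹ ≡ 37.
x ≡ 25⁻¹·135 ≡ 37·135 ≡ 67 (mod 154).

67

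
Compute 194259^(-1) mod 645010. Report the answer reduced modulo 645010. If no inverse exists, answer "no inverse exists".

431969

gcd(645010, 194259) by repeated division:
645010 = 3·194259 + 62233
194259 = 3·62233 + 7560
62233 = 8·7560 + 1753
7560 = 4·1753 + 548
1753 = 3·548 + 109
548 = 5·109 + 3
109 = 36·3 + 1
3 = 3·1 + 0
gcd = 1, so the inverse exists. Back-substitute:
1 = 109 − 36·3
1 = −36·548 + 181·109
1 = 181·1753 − 579·548
1 = −579·7560 + 2497·1753
1 = 2497·62233 − 20555·7560
1 = −20555·194259 + 64162·62233
1 = 64162·645010 − 213041·194259
Thus 194259·(-213041) ≡ 1 (mod 645010); reducing, -213041 mod 645010 = 431969.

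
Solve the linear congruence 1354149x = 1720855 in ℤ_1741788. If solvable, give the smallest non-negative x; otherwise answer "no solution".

no solution

gcd(1354149, 1741788):
1741788 = 1*1354149 + 387639
1354149 = 3*387639 + 191232
387639 = 2*191232 + 5175
191232 = 36*5175 + 4932
5175 = 1*4932 + 243
4932 = 20*243 + 72
243 = 3*72 + 27
72 = 2*27 + 18
27 = 1*18 + 9
18 = 2*9 + 0
gcd = 9, but 9 ∤ 1720855, so the congruence has no solution.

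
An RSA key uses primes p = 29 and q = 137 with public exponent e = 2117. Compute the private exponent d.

2637

φ(n) = (p−1)(q−1) = 28·136 = 3808.
Need d with 2117·d ≡ 1 (mod 3808). Apply the extended Euclidean algorithm:
3808 = 1×2117 + 1691
2117 = 1×1691 + 426
1691 = 3×426 + 413
426 = 1×413 + 13
413 = 31×13 + 10
13 = 1×10 + 3
10 = 3×3 + 1
3 = 3×1 + 0
Back-substitute:
1 = 10 − 3·3
1 = −3·13 + 4·10
1 = 4·413 − 127·13
1 = −127·426 + 131·413
1 = 131·1691 − 520·426
1 = −520·2117 + 651·1691
1 = 651·3808 − 1171·2117
So 2117·(-1171) ≡ 1 (mod 3808), hence d ≡ -1171 ≡ 2637 (mod 3808).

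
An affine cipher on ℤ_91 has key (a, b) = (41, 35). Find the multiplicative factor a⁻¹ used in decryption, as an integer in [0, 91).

20

Apply the Euclidean algorithm to 91 and 41:
91 = 2·41 + 9
41 = 4·9 + 5
9 = 1·5 + 4
5 = 1·4 + 1
4 = 4·1 + 0
gcd = 1, so the inverse exists. Back-substitute:
1 = 5 − 4
1 = −9 + 2·5
1 = 2·41 − 9·9
1 = −9·91 + 20·41
So 41·20 ≡ 1 (mod 91).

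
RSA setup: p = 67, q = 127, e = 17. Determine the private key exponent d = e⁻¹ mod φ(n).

φ(n) = (p−1)(q−1) = 66·126 = 8316.
Need d with 17·d ≡ 1 (mod 8316). Apply the extended Euclidean algorithm:
8316 = 489·17 + 3
17 = 5·3 + 2
3 = 1·2 + 1
2 = 2·1 + 0
Back-substitute:
1 = 3 − 2
1 = −17 + 6·3
1 = 6·8316 − 2935·17
So 17·(-2935) ≡ 1 (mod 8316), hence d ≡ -2935 ≡ 5381 (mod 8316).

5381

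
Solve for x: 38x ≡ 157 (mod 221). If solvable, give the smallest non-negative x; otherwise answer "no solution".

First find gcd(38, 221):
221 = 5*38 + 31
38 = 1*31 + 7
31 = 4*7 + 3
7 = 2*3 + 1
3 = 3*1 + 0
gcd = 1, so a unique solution mod 221 exists.
Back-substitute for the Bézout coefficients:
1 = 7 − 2·3
1 = −2·31 + 9·7
1 = 9·38 − 11·31
1 = −11·221 + 64·38
So 38·(64) ≡ 1 (mod 221), giving 38⁻¹ ≡ 64.
x ≡ 38⁻¹·157 ≡ 64·157 ≡ 103 (mod 221).

103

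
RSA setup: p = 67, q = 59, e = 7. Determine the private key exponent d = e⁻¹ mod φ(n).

φ(n) = (p−1)(q−1) = 66·58 = 3828.
Need d with 7·d ≡ 1 (mod 3828). Apply the extended Euclidean algorithm:
3828 = 546×7 + 6
7 = 1×6 + 1
6 = 6×1 + 0
Back-substitute:
1 = 7 − 6
1 = −3828 + 547·7
So 7·547 ≡ 1 (mod 3828), hence d = 547.

547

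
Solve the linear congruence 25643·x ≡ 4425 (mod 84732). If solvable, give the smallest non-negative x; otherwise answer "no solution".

First find gcd(25643, 84732):
84732 = 3*25643 + 7803
25643 = 3*7803 + 2234
7803 = 3*2234 + 1101
2234 = 2*1101 + 32
1101 = 34*32 + 13
32 = 2*13 + 6
13 = 2*6 + 1
6 = 6*1 + 0
gcd = 1, so a unique solution mod 84732 exists.
Back-substitute for the Bézout coefficients:
1 = 13 − 2·6
1 = −2·32 + 5·13
1 = 5·1101 − 172·32
1 = −172·2234 + 349·1101
1 = 349·7803 − 1219·2234
1 = −1219·25643 + 4006·7803
1 = 4006·84732 − 13237·25643
So 25643·(-13237) ≡ 1 (mod 84732), giving 25643⁻¹ ≡ 71495.
x ≡ 25643⁻¹·4425 ≡ 71495·4425 ≡ 60819 (mod 84732).

60819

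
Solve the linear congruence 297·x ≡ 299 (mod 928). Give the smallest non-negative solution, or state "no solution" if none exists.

First find gcd(297, 928):
928 = 3×297 + 37
297 = 8×37 + 1
37 = 37×1 + 0
gcd = 1, so a unique solution mod 928 exists.
Back-substitute for the Bézout coefficients:
1 = 297 − 8·37
1 = −8·928 + 25·297
So 297·(25) ≡ 1 (mod 928), giving 297⁻¹ ≡ 25.
x ≡ 297⁻¹·299 ≡ 25·299 ≡ 51 (mod 928).

51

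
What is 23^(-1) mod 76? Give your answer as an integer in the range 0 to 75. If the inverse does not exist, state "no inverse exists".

43

Run Euclid on (76, 23):
76 = 3×23 + 7
23 = 3×7 + 2
7 = 3×2 + 1
2 = 2×1 + 0
The gcd is 1. Working backward:
1 = 7 − 3·2
1 = −3·23 + 10·7
1 = 10·76 − 33·23
Hence 23⁻¹ ≡ -33 ≡ 43 (mod 76).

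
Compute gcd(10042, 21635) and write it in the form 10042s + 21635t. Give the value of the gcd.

Repeated division:
21635 = 2*10042 + 1551
10042 = 6*1551 + 736
1551 = 2*736 + 79
736 = 9*79 + 25
79 = 3*25 + 4
25 = 6*4 + 1
4 = 4*1 + 0
gcd(10042, 21635) = 1.
Back-substituting:
1 = 25 − 6·4
1 = −6·79 + 19·25
1 = 19·736 − 177·79
1 = −177·1551 + 373·736
1 = 373·10042 − 2415·1551
1 = −2415·21635 + 5203·10042
So 1 = (-2415)·21635 + (5203)·10042.

1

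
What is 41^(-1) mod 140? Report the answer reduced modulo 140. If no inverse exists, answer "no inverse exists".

41

Apply the Euclidean algorithm to 140 and 41:
140 = 3×41 + 17
41 = 2×17 + 7
17 = 2×7 + 3
7 = 2×3 + 1
3 = 3×1 + 0
gcd = 1, so the inverse exists. Back-substitute:
1 = 7 − 2·3
1 = −2·17 + 5·7
1 = 5·41 − 12·17
1 = −12·140 + 41·41
So 41·41 ≡ 1 (mod 140).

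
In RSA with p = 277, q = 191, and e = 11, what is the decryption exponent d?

33371

φ(n) = (p−1)(q−1) = 276·190 = 52440.
Need d with 11·d ≡ 1 (mod 52440). Apply the extended Euclidean algorithm:
52440 = 4767×11 + 3
11 = 3×3 + 2
3 = 1×2 + 1
2 = 2×1 + 0
Back-substitute:
1 = 3 − 2
1 = −11 + 4·3
1 = 4·52440 − 19069·11
So 11·(-19069) ≡ 1 (mod 52440), hence d ≡ -19069 ≡ 33371 (mod 52440).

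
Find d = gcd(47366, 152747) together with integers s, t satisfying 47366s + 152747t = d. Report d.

Euclidean algorithm:
152747 = 3*47366 + 10649
47366 = 4*10649 + 4770
10649 = 2*4770 + 1109
4770 = 4*1109 + 334
1109 = 3*334 + 107
334 = 3*107 + 13
107 = 8*13 + 3
13 = 4*3 + 1
3 = 3*1 + 0
gcd(47366, 152747) = 1.
Express as a combination:
1 = 13 − 4·3
1 = −4·107 + 33·13
1 = 33·334 − 103·107
1 = −103·1109 + 342·334
1 = 342·4770 − 1471·1109
1 = −1471·10649 + 3284·4770
1 = 3284·47366 − 14607·10649
1 = −14607·152747 + 47105·47366
So 1 = (-14607)·152747 + (47105)·47366.

1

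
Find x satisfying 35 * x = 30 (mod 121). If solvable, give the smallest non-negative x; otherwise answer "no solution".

70

First find gcd(35, 121):
121 = 3·35 + 16
35 = 2·16 + 3
16 = 5·3 + 1
3 = 3·1 + 0
gcd = 1, so a unique solution mod 121 exists.
Back-substitute for the Bézout coefficients:
1 = 16 − 5·3
1 = −5·35 + 11·16
1 = 11·121 − 38·35
So 35·(-38) ≡ 1 (mod 121), giving 35⁻¹ ≡ 83.
x ≡ 35⁻¹·30 ≡ 83·30 ≡ 70 (mod 121).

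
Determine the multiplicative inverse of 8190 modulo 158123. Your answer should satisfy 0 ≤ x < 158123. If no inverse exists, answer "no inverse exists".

no inverse exists

Euclidean algorithm on 158123, 8190:
158123 = 19·8190 + 2513
8190 = 3·2513 + 651
2513 = 3·651 + 560
651 = 1·560 + 91
560 = 6·91 + 14
91 = 6·14 + 7
14 = 2·7 + 0
gcd(8190, 158123) = 7 ≠ 1, so 8190 has no multiplicative inverse modulo 158123.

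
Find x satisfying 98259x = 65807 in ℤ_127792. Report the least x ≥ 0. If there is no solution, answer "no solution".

First find gcd(98259, 127792):
127792 = 1·98259 + 29533
98259 = 3·29533 + 9660
29533 = 3·9660 + 553
9660 = 17·553 + 259
553 = 2·259 + 35
259 = 7·35 + 14
35 = 2·14 + 7
14 = 2·7 + 0
gcd = 7 and 7 | 65807, so solutions exist. Divide through by 7: 14037x ≡ 9401 (mod 18256).
Now find 14037⁻¹ mod 18256:
18256 = 1·14037 + 4219
14037 = 3·4219 + 1380
4219 = 3·1380 + 79
1380 = 17·79 + 37
79 = 2·37 + 5
37 = 7·5 + 2
5 = 2·2 + 1
2 = 2·1 + 0
Back-substitute:
1 = 5 − 2·2
1 = −2·37 + 15·5
1 = 15·79 − 32·37
1 = −32·1380 + 559·79
1 = 559·4219 − 1709·1380
1 = −1709·14037 + 5686·4219
1 = 5686·18256 − 7395·14037
So 14037·(-7395) ≡ 1 (mod 18256), i.e. 14037⁻¹ ≡ 10861.
Then x ≡ 10861·9401 ≡ 16709 (mod 18256); the smallest non-negative solution is x = 16709.

16709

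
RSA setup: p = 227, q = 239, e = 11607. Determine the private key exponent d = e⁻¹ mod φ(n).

17123

φ(n) = (p−1)(q−1) = 226·238 = 53788.
Need d with 11607·d ≡ 1 (mod 53788). Apply the extended Euclidean algorithm:
53788 = 4×11607 + 7360
11607 = 1×7360 + 4247
7360 = 1×4247 + 3113
4247 = 1×3113 + 1134
3113 = 2×1134 + 845
1134 = 1×845 + 289
845 = 2×289 + 267
289 = 1×267 + 22
267 = 12×22 + 3
22 = 7×3 + 1
3 = 3×1 + 0
Back-substitute:
1 = 22 − 7·3
1 = −7·267 + 85·22
1 = 85·289 − 92·267
1 = −92·845 + 269·289
1 = 269·1134 − 361·845
1 = −361·3113 + 991·1134
1 = 991·4247 − 1352·3113
1 = −1352·7360 + 2343·4247
1 = 2343·11607 − 3695·7360
1 = −3695·53788 + 17123·11607
So 11607·17123 ≡ 1 (mod 53788), hence d = 17123.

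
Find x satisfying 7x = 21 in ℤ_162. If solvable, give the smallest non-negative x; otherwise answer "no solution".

First find gcd(7, 162):
162 = 23*7 + 1
7 = 7*1 + 0
gcd = 1, so a unique solution mod 162 exists.
Back-substitute for the Bézout coefficients:
1 = 162 − 23·7
So 7·(-23) ≡ 1 (mod 162), giving 7⁻¹ ≡ 139.
x ≡ 7⁻¹·21 ≡ 139·21 ≡ 3 (mod 162).

3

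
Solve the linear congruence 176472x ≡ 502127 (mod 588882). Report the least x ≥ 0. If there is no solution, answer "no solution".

gcd(176472, 588882):
588882 = 3*176472 + 59466
176472 = 2*59466 + 57540
59466 = 1*57540 + 1926
57540 = 29*1926 + 1686
1926 = 1*1686 + 240
1686 = 7*240 + 6
240 = 40*6 + 0
gcd = 6, but 6 ∤ 502127, so the congruence has no solution.

no solution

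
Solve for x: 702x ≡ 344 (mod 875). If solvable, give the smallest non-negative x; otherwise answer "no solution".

First find gcd(702, 875):
875 = 1*702 + 173
702 = 4*173 + 10
173 = 17*10 + 3
10 = 3*3 + 1
3 = 3*1 + 0
gcd = 1, so a unique solution mod 875 exists.
Back-substitute for the Bézout coefficients:
1 = 10 − 3·3
1 = −3·173 + 52·10
1 = 52·702 − 211·173
1 = −211·875 + 263·702
So 702·(263) ≡ 1 (mod 875), giving 702⁻¹ ≡ 263.
x ≡ 702⁻¹·344 ≡ 263·344 ≡ 347 (mod 875).

347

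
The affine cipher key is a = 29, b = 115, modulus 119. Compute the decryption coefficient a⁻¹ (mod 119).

78

Extended Euclidean algorithm:
119 = 4×29 + 3
29 = 9×3 + 2
3 = 1×2 + 1
2 = 2×1 + 0
gcd = 1, so the inverse exists. Back-substitute:
1 = 3 − 2
1 = −29 + 10·3
1 = 10·119 − 41·29
Thus 29·(-41) ≡ 1 (mod 119); reducing, -41 mod 119 = 78.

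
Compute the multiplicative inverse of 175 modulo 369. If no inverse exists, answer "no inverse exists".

97

Run Euclid on (369, 175):
369 = 2*175 + 19
175 = 9*19 + 4
19 = 4*4 + 3
4 = 1*3 + 1
3 = 3*1 + 0
gcd = 1, so the inverse exists. Back-substitute:
1 = 4 − 3
1 = −19 + 5·4
1 = 5·175 − 46·19
1 = −46·369 + 97·175
So 175·97 ≡ 1 (mod 369).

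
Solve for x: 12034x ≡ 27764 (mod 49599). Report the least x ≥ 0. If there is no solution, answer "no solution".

First find gcd(12034, 49599):
49599 = 4·12034 + 1463
12034 = 8·1463 + 330
1463 = 4·330 + 143
330 = 2·143 + 44
143 = 3·44 + 11
44 = 4·11 + 0
gcd = 11 and 11 | 27764, so solutions exist. Divide through by 11: 1094x ≡ 2524 (mod 4509).
Now find 1094⁻¹ mod 4509:
4509 = 4·1094 + 133
1094 = 8·133 + 30
133 = 4·30 + 13
30 = 2·13 + 4
13 = 3·4 + 1
4 = 4·1 + 0
Back-substitute:
1 = 13 − 3·4
1 = −3·30 + 7·13
1 = 7·133 − 31·30
1 = −31·1094 + 255·133
1 = 255·4509 − 1051·1094
So 1094·(-1051) ≡ 1 (mod 4509), i.e. 1094⁻¹ ≡ 3458.
Then x ≡ 3458·2524 ≡ 3077 (mod 4509); the smallest non-negative solution is x = 3077.

3077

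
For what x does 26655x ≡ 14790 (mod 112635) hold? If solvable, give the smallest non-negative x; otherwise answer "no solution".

3005

First find gcd(26655, 112635):
112635 = 4*26655 + 6015
26655 = 4*6015 + 2595
6015 = 2*2595 + 825
2595 = 3*825 + 120
825 = 6*120 + 105
120 = 1*105 + 15
105 = 7*15 + 0
gcd = 15 and 15 | 14790, so solutions exist. Divide through by 15: 1777x ≡ 986 (mod 7509).
Now find 1777⁻¹ mod 7509:
7509 = 4×1777 + 401
1777 = 4×401 + 173
401 = 2×173 + 55
173 = 3×55 + 8
55 = 6×8 + 7
8 = 1×7 + 1
7 = 7×1 + 0
Back-substitute:
1 = 8 − 7
1 = −55 + 7·8
1 = 7·173 − 22·55
1 = −22·401 + 51·173
1 = 51·1777 − 226·401
1 = −226·7509 + 955·1777
So 1777⁻¹ ≡ 955 (mod 7509).
Then x ≡ 955·986 ≡ 3005 (mod 7509); the smallest non-negative solution is x = 3005.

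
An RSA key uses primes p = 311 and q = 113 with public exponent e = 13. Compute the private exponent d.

φ(n) = (p−1)(q−1) = 310·112 = 34720.
Need d with 13·d ≡ 1 (mod 34720). Apply the extended Euclidean algorithm:
34720 = 2670×13 + 10
13 = 1×10 + 3
10 = 3×3 + 1
3 = 3×1 + 0
Back-substitute:
1 = 10 − 3·3
1 = −3·13 + 4·10
1 = 4·34720 − 10683·13
So 13·(-10683) ≡ 1 (mod 34720), hence d ≡ -10683 ≡ 24037 (mod 34720).

24037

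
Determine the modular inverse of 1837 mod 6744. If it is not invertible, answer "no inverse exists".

Apply the Euclidean algorithm to 6744 and 1837:
6744 = 3×1837 + 1233
1837 = 1×1233 + 604
1233 = 2×604 + 25
604 = 24×25 + 4
25 = 6×4 + 1
4 = 4×1 + 0
gcd = 1, so the inverse exists. Back-substitute:
1 = 25 − 6·4
1 = −6·604 + 145·25
1 = 145·1233 − 296·604
1 = −296·1837 + 441·1233
1 = 441·6744 − 1619·1837
So 1837·(-1619) ≡ 1 (mod 6744), and -1619 ≡ 5125 (mod 6744).

5125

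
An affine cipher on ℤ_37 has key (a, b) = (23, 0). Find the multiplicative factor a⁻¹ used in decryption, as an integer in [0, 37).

29

Run Euclid on (37, 23):
37 = 1*23 + 14
23 = 1*14 + 9
14 = 1*9 + 5
9 = 1*5 + 4
5 = 1*4 + 1
4 = 4*1 + 0
gcd = 1, so the inverse exists. Back-substitute:
1 = 5 − 4
1 = −9 + 2·5
1 = 2·14 − 3·9
1 = −3·23 + 5·14
1 = 5·37 − 8·23
Thus 23·(-8) ≡ 1 (mod 37); reducing, -8 mod 37 = 29.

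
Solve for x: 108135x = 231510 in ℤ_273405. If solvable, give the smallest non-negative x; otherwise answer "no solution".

First find gcd(108135, 273405):
273405 = 2·108135 + 57135
108135 = 1·57135 + 51000
57135 = 1·51000 + 6135
51000 = 8·6135 + 1920
6135 = 3·1920 + 375
1920 = 5·375 + 45
375 = 8·45 + 15
45 = 3·15 + 0
gcd = 15 and 15 | 231510, so solutions exist. Divide through by 15: 7209x ≡ 15434 (mod 18227).
Now find 7209⁻¹ mod 18227:
18227 = 2·7209 + 3809
7209 = 1·3809 + 3400
3809 = 1·3400 + 409
3400 = 8·409 + 128
409 = 3·128 + 25
128 = 5·25 + 3
25 = 8·3 + 1
3 = 3·1 + 0
Back-substitute:
1 = 25 − 8·3
1 = −8·128 + 41·25
1 = 41·409 − 131·128
1 = −131·3400 + 1089·409
1 = 1089·3809 − 1220·3400
1 = −1220·7209 + 2309·3809
1 = 2309·18227 − 5838·7209
So 7209·(-5838) ≡ 1 (mod 18227), i.e. 7209⁻¹ ≡ 12389.
Then x ≡ 12389·15434 ≡ 10596 (mod 18227); the smallest non-negative solution is x = 10596.

10596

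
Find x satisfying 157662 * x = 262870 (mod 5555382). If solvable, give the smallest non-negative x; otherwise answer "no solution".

gcd(157662, 5555382):
5555382 = 35·157662 + 37212
157662 = 4·37212 + 8814
37212 = 4·8814 + 1956
8814 = 4·1956 + 990
1956 = 1·990 + 966
990 = 1·966 + 24
966 = 40·24 + 6
24 = 4·6 + 0
gcd = 6, but 6 ∤ 262870, so the congruence has no solution.

no solution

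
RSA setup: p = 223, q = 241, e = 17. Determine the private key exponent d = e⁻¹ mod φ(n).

25073

φ(n) = (p−1)(q−1) = 222·240 = 53280.
Need d with 17·d ≡ 1 (mod 53280). Apply the extended Euclidean algorithm:
53280 = 3134·17 + 2
17 = 8·2 + 1
2 = 2·1 + 0
Back-substitute:
1 = 17 − 8·2
1 = −8·53280 + 25073·17
So 17·25073 ≡ 1 (mod 53280), hence d = 25073.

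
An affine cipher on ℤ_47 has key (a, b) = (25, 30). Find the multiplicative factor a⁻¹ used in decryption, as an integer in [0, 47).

32

Extended Euclidean algorithm:
47 = 1×25 + 22
25 = 1×22 + 3
22 = 7×3 + 1
3 = 3×1 + 0
The gcd is 1. Working backward:
1 = 22 − 7·3
1 = −7·25 + 8·22
1 = 8·47 − 15·25
Thus 25·(-15) ≡ 1 (mod 47); reducing, -15 mod 47 = 32.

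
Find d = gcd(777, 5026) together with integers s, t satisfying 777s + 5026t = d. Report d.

7

Apply Euclid's algorithm to 5026 and 777:
5026 = 6×777 + 364
777 = 2×364 + 49
364 = 7×49 + 21
49 = 2×21 + 7
21 = 3×7 + 0
gcd(777, 5026) = 7.
Back-substituting:
7 = 49 − 2·21
7 = −2·364 + 15·49
7 = 15·777 − 32·364
7 = −32·5026 + 207·777
So 7 = (-32)·5026 + (207)·777.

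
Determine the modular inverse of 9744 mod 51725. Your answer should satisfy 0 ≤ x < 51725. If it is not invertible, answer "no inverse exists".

Apply the Euclidean algorithm to 51725 and 9744:
51725 = 5*9744 + 3005
9744 = 3*3005 + 729
3005 = 4*729 + 89
729 = 8*89 + 17
89 = 5*17 + 4
17 = 4*4 + 1
4 = 4*1 + 0
Since gcd(9744, 51725) = 1, back-substitute to write 1 as a combination:
1 = 17 − 4·4
1 = −4·89 + 21·17
1 = 21·729 − 172·89
1 = −172·3005 + 709·729
1 = 709·9744 − 2299·3005
1 = −2299·51725 + 12204·9744
So 9744·12204 ≡ 1 (mod 51725).

12204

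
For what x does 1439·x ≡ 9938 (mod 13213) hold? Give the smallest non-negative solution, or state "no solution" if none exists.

First find gcd(1439, 13213):
13213 = 9*1439 + 262
1439 = 5*262 + 129
262 = 2*129 + 4
129 = 32*4 + 1
4 = 4*1 + 0
gcd = 1, so a unique solution mod 13213 exists.
Back-substitute for the Bézout coefficients:
1 = 129 − 32·4
1 = −32·262 + 65·129
1 = 65·1439 − 357·262
1 = −357·13213 + 3278·1439
So 1439·(3278) ≡ 1 (mod 13213), giving 1439⁻¹ ≡ 3278.
x ≡ 1439⁻¹·9938 ≡ 3278·9938 ≡ 6719 (mod 13213).

6719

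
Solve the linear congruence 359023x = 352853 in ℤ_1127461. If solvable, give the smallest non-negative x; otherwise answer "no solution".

77370

First find gcd(359023, 1127461):
1127461 = 3*359023 + 50392
359023 = 7*50392 + 6279
50392 = 8*6279 + 160
6279 = 39*160 + 39
160 = 4*39 + 4
39 = 9*4 + 3
4 = 1*3 + 1
3 = 3*1 + 0
gcd = 1, so a unique solution mod 1127461 exists.
Back-substitute for the Bézout coefficients:
1 = 4 − 3
1 = −39 + 10·4
1 = 10·160 − 41·39
1 = −41·6279 + 1609·160
1 = 1609·50392 − 12913·6279
1 = −12913·359023 + 92000·50392
1 = 92000·1127461 − 288913·359023
So 359023·(-288913) ≡ 1 (mod 1127461), giving 359023⁻¹ ≡ 838548.
x ≡ 359023⁻¹·352853 ≡ 838548·352853 ≡ 77370 (mod 1127461).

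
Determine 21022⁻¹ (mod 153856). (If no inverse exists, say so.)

Euclidean algorithm on 153856, 21022:
153856 = 7×21022 + 6702
21022 = 3×6702 + 916
6702 = 7×916 + 290
916 = 3×290 + 46
290 = 6×46 + 14
46 = 3×14 + 4
14 = 3×4 + 2
4 = 2×2 + 0
The gcd is 2, not 1, hence no inverse exists.

no inverse exists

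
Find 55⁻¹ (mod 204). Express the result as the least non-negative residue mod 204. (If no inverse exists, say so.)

115

gcd(204, 55) by repeated division:
204 = 3×55 + 39
55 = 1×39 + 16
39 = 2×16 + 7
16 = 2×7 + 2
7 = 3×2 + 1
2 = 2×1 + 0
Since gcd(55, 204) = 1, back-substitute to write 1 as a combination:
1 = 7 − 3·2
1 = −3·16 + 7·7
1 = 7·39 − 17·16
1 = −17·55 + 24·39
1 = 24·204 − 89·55
Thus 55·(-89) ≡ 1 (mod 204); reducing, -89 mod 204 = 115.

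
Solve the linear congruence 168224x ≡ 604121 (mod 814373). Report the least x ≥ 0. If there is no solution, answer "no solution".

50016

First find gcd(168224, 814373):
814373 = 4·168224 + 141477
168224 = 1·141477 + 26747
141477 = 5·26747 + 7742
26747 = 3·7742 + 3521
7742 = 2·3521 + 700
3521 = 5·700 + 21
700 = 33·21 + 7
21 = 3·7 + 0
gcd = 7 and 7 | 604121, so solutions exist. Divide through by 7: 24032x ≡ 86303 (mod 116339).
Now find 24032⁻¹ mod 116339:
116339 = 4·24032 + 20211
24032 = 1·20211 + 3821
20211 = 5·3821 + 1106
3821 = 3·1106 + 503
1106 = 2·503 + 100
503 = 5·100 + 3
100 = 33·3 + 1
3 = 3·1 + 0
Back-substitute:
1 = 100 − 33·3
1 = −33·503 + 166·100
1 = 166·1106 − 365·503
1 = −365·3821 + 1261·1106
1 = 1261·20211 − 6670·3821
1 = −6670·24032 + 7931·20211
1 = 7931·116339 − 38394·24032
So 24032·(-38394) ≡ 1 (mod 116339), i.e. 24032⁻¹ ≡ 77945.
Then x ≡ 77945·86303 ≡ 50016 (mod 116339); the smallest non-negative solution is x = 50016.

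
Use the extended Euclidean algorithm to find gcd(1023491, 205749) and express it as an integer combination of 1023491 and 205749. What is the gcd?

1

Apply Euclid's algorithm to 1023491 and 205749:
1023491 = 4·205749 + 200495
205749 = 1·200495 + 5254
200495 = 38·5254 + 843
5254 = 6·843 + 196
843 = 4·196 + 59
196 = 3·59 + 19
59 = 3·19 + 2
19 = 9·2 + 1
2 = 2·1 + 0
gcd(1023491, 205749) = 1.
Working backward:
1 = 19 − 9·2
1 = −9·59 + 28·19
1 = 28·196 − 93·59
1 = −93·843 + 400·196
1 = 400·5254 − 2493·843
1 = −2493·200495 + 95134·5254
1 = 95134·205749 − 97627·200495
1 = −97627·1023491 + 485642·205749
So 1 = (-97627)·1023491 + (485642)·205749.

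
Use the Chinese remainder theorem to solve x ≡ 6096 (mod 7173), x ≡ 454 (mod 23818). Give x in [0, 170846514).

Write x = 6096 + 7173·k. Then 7173·k ≡ 454 − 6096 ≡ 18176 (mod 23818).
Need 7173⁻¹ mod 23818. Extended Euclid on (23818, 7173):
23818 = 3*7173 + 2299
7173 = 3*2299 + 276
2299 = 8*276 + 91
276 = 3*91 + 3
91 = 30*3 + 1
3 = 3*1 + 0
Back-substitute:
1 = 91 − 30·3
1 = −30·276 + 91·91
1 = 91·2299 − 758·276
1 = −758·7173 + 2365·2299
1 = 2365·23818 − 7853·7173
7173⁻¹ ≡ 15965 (mod 23818), so k ≡ 15965·18176 ≡ 5146 (mod 23818).
x = 6096 + 7173·5146 = 36918354.

36918354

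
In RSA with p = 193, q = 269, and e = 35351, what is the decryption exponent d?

φ(n) = (p−1)(q−1) = 192·268 = 51456.
Need d with 35351·d ≡ 1 (mod 51456). Apply the extended Euclidean algorithm:
51456 = 1*35351 + 16105
35351 = 2*16105 + 3141
16105 = 5*3141 + 400
3141 = 7*400 + 341
400 = 1*341 + 59
341 = 5*59 + 46
59 = 1*46 + 13
46 = 3*13 + 7
13 = 1*7 + 6
7 = 1*6 + 1
6 = 6*1 + 0
Back-substitute:
1 = 7 − 6
1 = −13 + 2·7
1 = 2·46 − 7·13
1 = −7·59 + 9·46
1 = 9·341 − 52·59
1 = −52·400 + 61·341
1 = 61·3141 − 479·400
1 = −479·16105 + 2456·3141
1 = 2456·35351 − 5391·16105
1 = −5391·51456 + 7847·35351
So 35351·7847 ≡ 1 (mod 51456), hence d = 7847.

7847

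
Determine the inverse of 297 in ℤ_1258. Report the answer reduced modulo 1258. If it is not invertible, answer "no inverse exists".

gcd(1258, 297) by repeated division:
1258 = 4·297 + 70
297 = 4·70 + 17
70 = 4·17 + 2
17 = 8·2 + 1
2 = 2·1 + 0
The gcd is 1. Working backward:
1 = 17 − 8·2
1 = −8·70 + 33·17
1 = 33·297 − 140·70
1 = −140·1258 + 593·297
So 297·593 ≡ 1 (mod 1258).

593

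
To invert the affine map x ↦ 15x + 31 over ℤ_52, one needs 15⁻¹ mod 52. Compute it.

Apply the Euclidean algorithm to 52 and 15:
52 = 3*15 + 7
15 = 2*7 + 1
7 = 7*1 + 0
The gcd is 1. Working backward:
1 = 15 − 2·7
1 = −2·52 + 7·15
So 15·7 ≡ 1 (mod 52).

7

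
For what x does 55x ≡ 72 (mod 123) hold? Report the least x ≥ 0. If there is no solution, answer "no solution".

93

First find gcd(55, 123):
123 = 2·55 + 13
55 = 4·13 + 3
13 = 4·3 + 1
3 = 3·1 + 0
gcd = 1, so a unique solution mod 123 exists.
Back-substitute for the Bézout coefficients:
1 = 13 − 4·3
1 = −4·55 + 17·13
1 = 17·123 − 38·55
So 55·(-38) ≡ 1 (mod 123), giving 55⁻¹ ≡ 85.
x ≡ 55⁻¹·72 ≡ 85·72 ≡ 93 (mod 123).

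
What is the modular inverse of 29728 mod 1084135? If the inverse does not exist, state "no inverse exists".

Extended Euclidean algorithm:
1084135 = 36*29728 + 13927
29728 = 2*13927 + 1874
13927 = 7*1874 + 809
1874 = 2*809 + 256
809 = 3*256 + 41
256 = 6*41 + 10
41 = 4*10 + 1
10 = 10*1 + 0
gcd = 1, so the inverse exists. Back-substitute:
1 = 41 − 4·10
1 = −4·256 + 25·41
1 = 25·809 − 79·256
1 = −79·1874 + 183·809
1 = 183·13927 − 1360·1874
1 = −1360·29728 + 2903·13927
1 = 2903·1084135 − 105868·29728
So 29728·(-105868) ≡ 1 (mod 1084135), and -105868 ≡ 978267 (mod 1084135).

978267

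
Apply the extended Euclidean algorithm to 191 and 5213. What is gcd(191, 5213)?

Apply Euclid's algorithm to 5213 and 191:
5213 = 27×191 + 56
191 = 3×56 + 23
56 = 2×23 + 10
23 = 2×10 + 3
10 = 3×3 + 1
3 = 3×1 + 0
gcd(191, 5213) = 1.
Express as a combination:
1 = 10 − 3·3
1 = −3·23 + 7·10
1 = 7·56 − 17·23
1 = −17·191 + 58·56
1 = 58·5213 − 1583·191
So 1 = (58)·5213 + (-1583)·191.

1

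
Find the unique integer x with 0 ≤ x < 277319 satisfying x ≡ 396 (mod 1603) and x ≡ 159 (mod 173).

Write x = 396 + 1603·k. Then 1603·k ≡ 159 − 396 ≡ 109 (mod 173).
Need 1603⁻¹ mod 173. Extended Euclid on (173, 46):
173 = 3×46 + 35
46 = 1×35 + 11
35 = 3×11 + 2
11 = 5×2 + 1
2 = 2×1 + 0
Back-substitute:
1 = 11 − 5·2
1 = −5·35 + 16·11
1 = 16·46 − 21·35
1 = −21·173 + 79·46
1603⁻¹ ≡ 79 (mod 173), so k ≡ 79·109 ≡ 134 (mod 173).
x = 396 + 1603·134 = 215198.

215198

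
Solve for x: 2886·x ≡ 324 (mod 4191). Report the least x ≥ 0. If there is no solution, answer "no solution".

First find gcd(2886, 4191):
4191 = 1×2886 + 1305
2886 = 2×1305 + 276
1305 = 4×276 + 201
276 = 1×201 + 75
201 = 2×75 + 51
75 = 1×51 + 24
51 = 2×24 + 3
24 = 8×3 + 0
gcd = 3 and 3 | 324, so solutions exist. Divide through by 3: 962x ≡ 108 (mod 1397).
Now find 962⁻¹ mod 1397:
1397 = 1*962 + 435
962 = 2*435 + 92
435 = 4*92 + 67
92 = 1*67 + 25
67 = 2*25 + 17
25 = 1*17 + 8
17 = 2*8 + 1
8 = 8*1 + 0
Back-substitute:
1 = 17 − 2·8
1 = −2·25 + 3·17
1 = 3·67 − 8·25
1 = −8·92 + 11·67
1 = 11·435 − 52·92
1 = −52·962 + 115·435
1 = 115·1397 − 167·962
So 962·(-167) ≡ 1 (mod 1397), i.e. 962⁻¹ ≡ 1230.
Then x ≡ 1230·108 ≡ 125 (mod 1397); the smallest non-negative solution is x = 125.

125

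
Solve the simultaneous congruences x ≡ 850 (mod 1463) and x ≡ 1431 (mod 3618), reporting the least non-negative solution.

4610763

Write x = 850 + 1463·k. Then 1463·k ≡ 1431 − 850 ≡ 581 (mod 3618).
Need 1463⁻¹ mod 3618. Extended Euclid on (3618, 1463):
3618 = 2×1463 + 692
1463 = 2×692 + 79
692 = 8×79 + 60
79 = 1×60 + 19
60 = 3×19 + 3
19 = 6×3 + 1
3 = 3×1 + 0
Back-substitute:
1 = 19 − 6·3
1 = −6·60 + 19·19
1 = 19·79 − 25·60
1 = −25·692 + 219·79
1 = 219·1463 − 463·692
1 = −463·3618 + 1145·1463
1463⁻¹ ≡ 1145 (mod 3618), so k ≡ 1145·581 ≡ 3151 (mod 3618).
x = 850 + 1463·3151 = 4610763.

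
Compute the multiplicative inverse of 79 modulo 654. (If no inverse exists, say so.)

Extended Euclidean algorithm:
654 = 8·79 + 22
79 = 3·22 + 13
22 = 1·13 + 9
13 = 1·9 + 4
9 = 2·4 + 1
4 = 4·1 + 0
gcd = 1, so the inverse exists. Back-substitute:
1 = 9 − 2·4
1 = −2·13 + 3·9
1 = 3·22 − 5·13
1 = −5·79 + 18·22
1 = 18·654 − 149·79
So 79·(-149) ≡ 1 (mod 654), and -149 ≡ 505 (mod 654).

505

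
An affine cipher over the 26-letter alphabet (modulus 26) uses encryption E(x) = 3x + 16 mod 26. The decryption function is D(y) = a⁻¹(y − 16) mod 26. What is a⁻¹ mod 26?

9

Run Euclid on (26, 3):
26 = 8·3 + 2
3 = 1·2 + 1
2 = 2·1 + 0
Since gcd(3, 26) = 1, back-substitute to write 1 as a combination:
1 = 3 − 2
1 = −26 + 9·3
So 3·9 ≡ 1 (mod 26).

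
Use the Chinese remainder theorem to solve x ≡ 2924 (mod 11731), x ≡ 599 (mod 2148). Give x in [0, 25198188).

Write x = 2924 + 11731·k. Then 11731·k ≡ 599 − 2924 ≡ 1971 (mod 2148).
Need 11731⁻¹ mod 2148. Extended Euclid on (2148, 991):
2148 = 2·991 + 166
991 = 5·166 + 161
166 = 1·161 + 5
161 = 32·5 + 1
5 = 5·1 + 0
Back-substitute:
1 = 161 − 32·5
1 = −32·166 + 33·161
1 = 33·991 − 197·166
1 = −197·2148 + 427·991
11731⁻¹ ≡ 427 (mod 2148), so k ≡ 427·1971 ≡ 1749 (mod 2148).
x = 2924 + 11731·1749 = 20520443.

20520443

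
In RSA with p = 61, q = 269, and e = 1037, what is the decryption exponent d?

9893

φ(n) = (p−1)(q−1) = 60·268 = 16080.
Need d with 1037·d ≡ 1 (mod 16080). Apply the extended Euclidean algorithm:
16080 = 15*1037 + 525
1037 = 1*525 + 512
525 = 1*512 + 13
512 = 39*13 + 5
13 = 2*5 + 3
5 = 1*3 + 2
3 = 1*2 + 1
2 = 2*1 + 0
Back-substitute:
1 = 3 − 2
1 = −5 + 2·3
1 = 2·13 − 5·5
1 = −5·512 + 197·13
1 = 197·525 − 202·512
1 = −202·1037 + 399·525
1 = 399·16080 − 6187·1037
So 1037·(-6187) ≡ 1 (mod 16080), hence d ≡ -6187 ≡ 9893 (mod 16080).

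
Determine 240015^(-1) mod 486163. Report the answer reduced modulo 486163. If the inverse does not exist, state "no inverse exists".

217834

gcd(486163, 240015) by repeated division:
486163 = 2*240015 + 6133
240015 = 39*6133 + 828
6133 = 7*828 + 337
828 = 2*337 + 154
337 = 2*154 + 29
154 = 5*29 + 9
29 = 3*9 + 2
9 = 4*2 + 1
2 = 2*1 + 0
Since gcd(240015, 486163) = 1, back-substitute to write 1 as a combination:
1 = 9 − 4·2
1 = −4·29 + 13·9
1 = 13·154 − 69·29
1 = −69·337 + 151·154
1 = 151·828 − 371·337
1 = −371·6133 + 2748·828
1 = 2748·240015 − 107543·6133
1 = −107543·486163 + 217834·240015
So 240015·217834 ≡ 1 (mod 486163).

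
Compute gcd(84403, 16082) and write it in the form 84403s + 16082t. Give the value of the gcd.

Euclidean algorithm:
84403 = 5·16082 + 3993
16082 = 4·3993 + 110
3993 = 36·110 + 33
110 = 3·33 + 11
33 = 3·11 + 0
gcd(84403, 16082) = 11.
Express as a combination:
11 = 110 − 3·33
11 = −3·3993 + 109·110
11 = 109·16082 − 439·3993
11 = −439·84403 + 2304·16082
So 11 = (-439)·84403 + (2304)·16082.

11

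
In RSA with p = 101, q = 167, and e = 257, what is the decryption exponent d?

φ(n) = (p−1)(q−1) = 100·166 = 16600.
Need d with 257·d ≡ 1 (mod 16600). Apply the extended Euclidean algorithm:
16600 = 64*257 + 152
257 = 1*152 + 105
152 = 1*105 + 47
105 = 2*47 + 11
47 = 4*11 + 3
11 = 3*3 + 2
3 = 1*2 + 1
2 = 2*1 + 0
Back-substitute:
1 = 3 − 2
1 = −11 + 4·3
1 = 4·47 − 17·11
1 = −17·105 + 38·47
1 = 38·152 − 55·105
1 = −55·257 + 93·152
1 = 93·16600 − 6007·257
So 257·(-6007) ≡ 1 (mod 16600), hence d ≡ -6007 ≡ 10593 (mod 16600).

10593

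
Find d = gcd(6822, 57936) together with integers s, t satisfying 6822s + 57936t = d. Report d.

Apply Euclid's algorithm to 57936 and 6822:
57936 = 8·6822 + 3360
6822 = 2·3360 + 102
3360 = 32·102 + 96
102 = 1·96 + 6
96 = 16·6 + 0
gcd(6822, 57936) = 6.
Express as a combination:
6 = 102 − 96
6 = −3360 + 33·102
6 = 33·6822 − 67·3360
6 = −67·57936 + 569·6822
So 6 = (-67)·57936 + (569)·6822.

6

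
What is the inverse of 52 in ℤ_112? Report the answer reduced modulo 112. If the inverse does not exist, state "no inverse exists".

no inverse exists

Euclidean algorithm on 112, 52:
112 = 2*52 + 8
52 = 6*8 + 4
8 = 2*4 + 0
Since gcd = 4 > 1, 52 is not a unit mod 112.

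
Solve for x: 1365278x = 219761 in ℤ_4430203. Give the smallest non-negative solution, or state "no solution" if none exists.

1784645

First find gcd(1365278, 4430203):
4430203 = 3*1365278 + 334369
1365278 = 4*334369 + 27802
334369 = 12*27802 + 745
27802 = 37*745 + 237
745 = 3*237 + 34
237 = 6*34 + 33
34 = 1*33 + 1
33 = 33*1 + 0
gcd = 1, so a unique solution mod 4430203 exists.
Back-substitute for the Bézout coefficients:
1 = 34 − 33
1 = −237 + 7·34
1 = 7·745 − 22·237
1 = −22·27802 + 821·745
1 = 821·334369 − 9874·27802
1 = −9874·1365278 + 40317·334369
1 = 40317·4430203 − 130825·1365278
So 1365278·(-130825) ≡ 1 (mod 4430203), giving 1365278⁻¹ ≡ 4299378.
x ≡ 1365278⁻¹·219761 ≡ 4299378·219761 ≡ 1784645 (mod 4430203).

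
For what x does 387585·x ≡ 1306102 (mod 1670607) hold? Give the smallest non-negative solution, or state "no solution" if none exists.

no solution

gcd(387585, 1670607):
1670607 = 4·387585 + 120267
387585 = 3·120267 + 26784
120267 = 4·26784 + 13131
26784 = 2·13131 + 522
13131 = 25·522 + 81
522 = 6·81 + 36
81 = 2·36 + 9
36 = 4·9 + 0
gcd = 9, but 9 ∤ 1306102, so the congruence has no solution.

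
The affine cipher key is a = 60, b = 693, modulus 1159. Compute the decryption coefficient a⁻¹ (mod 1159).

Extended Euclidean algorithm:
1159 = 19×60 + 19
60 = 3×19 + 3
19 = 6×3 + 1
3 = 3×1 + 0
gcd = 1, so the inverse exists. Back-substitute:
1 = 19 − 6·3
1 = −6·60 + 19·19
1 = 19·1159 − 367·60
Thus 60·(-367) ≡ 1 (mod 1159); reducing, -367 mod 1159 = 792.

792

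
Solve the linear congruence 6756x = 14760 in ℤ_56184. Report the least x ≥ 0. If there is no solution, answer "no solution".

576

First find gcd(6756, 56184):
56184 = 8*6756 + 2136
6756 = 3*2136 + 348
2136 = 6*348 + 48
348 = 7*48 + 12
48 = 4*12 + 0
gcd = 12 and 12 | 14760, so solutions exist. Divide through by 12: 563x ≡ 1230 (mod 4682).
Now find 563⁻¹ mod 4682:
4682 = 8×563 + 178
563 = 3×178 + 29
178 = 6×29 + 4
29 = 7×4 + 1
4 = 4×1 + 0
Back-substitute:
1 = 29 − 7·4
1 = −7·178 + 43·29
1 = 43·563 − 136·178
1 = −136·4682 + 1131·563
So 563⁻¹ ≡ 1131 (mod 4682).
Then x ≡ 1131·1230 ≡ 576 (mod 4682); the smallest non-negative solution is x = 576.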